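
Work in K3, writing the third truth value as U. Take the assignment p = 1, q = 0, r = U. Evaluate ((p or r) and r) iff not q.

p or r = 1 or U = 1
(p or r) and r = 1 and U = U
not q = not 0 = 1
((p or r) and r) iff not q = U iff 1 = U

U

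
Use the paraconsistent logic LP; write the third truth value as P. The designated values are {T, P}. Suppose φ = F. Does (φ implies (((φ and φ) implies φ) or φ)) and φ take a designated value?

No

φ and φ = F and F = F
(φ and φ) implies φ = F implies F = T
((φ and φ) implies φ) or φ = T or F = T
φ implies (((φ and φ) implies φ) or φ) = F implies T = T
(φ implies (((φ and φ) implies φ) or φ)) and φ = T and F = F
F ∉ {T, P}.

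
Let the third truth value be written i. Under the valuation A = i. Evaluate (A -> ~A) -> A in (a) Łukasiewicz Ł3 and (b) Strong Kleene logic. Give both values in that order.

In Łukasiewicz Ł3: ~A = ~i = i
A -> ~A = i -> i = 1
(A -> ~A) -> A = 1 -> i = i
In Strong Kleene logic: ~A = ~i = i
A -> ~A = i -> i = i  [~i | i]
(A -> ~A) -> A = i -> i = i

i; i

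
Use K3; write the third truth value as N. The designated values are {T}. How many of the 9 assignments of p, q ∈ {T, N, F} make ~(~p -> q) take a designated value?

Designated under: (p=F, q=F).

1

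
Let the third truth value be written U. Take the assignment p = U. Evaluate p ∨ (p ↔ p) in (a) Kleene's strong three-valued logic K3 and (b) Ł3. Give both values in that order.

In Kleene's strong three-valued logic K3: p ↔ p = U ↔ U = U
p ∨ (p ↔ p) = U ∨ U = U
In Ł3: p ↔ p = U ↔ U = T
p ∨ (p ↔ p) = U ∨ T = T
They differ because Kleene's strong three-valued logic K3 and Ł3 treat U differently under implication.

U; T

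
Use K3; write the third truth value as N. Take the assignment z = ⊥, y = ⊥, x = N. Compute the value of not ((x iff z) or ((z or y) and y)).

N

x iff z = N iff ⊥ = N
z or y = ⊥ or ⊥ = ⊥
(z or y) and y = ⊥ and ⊥ = ⊥
(x iff z) or ((z or y) and y) = N or ⊥ = N
not ((x iff z) or ((z or y) and y)) = not N = N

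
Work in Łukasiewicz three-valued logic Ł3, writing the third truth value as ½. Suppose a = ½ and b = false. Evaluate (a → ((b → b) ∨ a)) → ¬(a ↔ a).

false

b → b = false → false = true
(b → b) ∨ a = true ∨ ½ = true
a → ((b → b) ∨ a) = ½ → true = true  [min(1, 1−½+1)]
a ↔ a = ½ ↔ ½ = true
¬(a ↔ a) = ¬true = false
(a → ((b → b) ∨ a)) → ¬(a ↔ a) = true → false = false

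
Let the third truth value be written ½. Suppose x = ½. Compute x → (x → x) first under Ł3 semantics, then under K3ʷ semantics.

In Ł3: x → x = ½ → ½ = 1
x → (x → x) = ½ → 1 = 1
In K3ʷ: x → x = ½ → ½ = ½
x → (x → x) = ½ → ½ = ½
They differ because Ł3 and K3ʷ treat ½ differently under the binary connectives.

1; ½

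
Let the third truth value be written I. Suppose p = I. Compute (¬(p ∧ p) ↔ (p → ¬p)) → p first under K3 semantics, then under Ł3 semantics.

I; True

In K3: p ∧ p = I ∧ I = I
¬(p ∧ p) = ¬I = I
¬p = ¬I = I
p → ¬p = I → I = I
¬(p ∧ p) ↔ (p → ¬p) = I ↔ I = I
(¬(p ∧ p) ↔ (p → ¬p)) → p = I → I = I
In Ł3: p ∧ p = I ∧ I = I
¬(p ∧ p) = ¬I = I
¬p = ¬I = I
p → ¬p = I → I = True  [min(1, 1−½+½)]
¬(p ∧ p) ↔ (p → ¬p) = I ↔ True = I
(¬(p ∧ p) ↔ (p → ¬p)) → p = I → I = True
They differ because K3 and Ł3 treat I differently under implication.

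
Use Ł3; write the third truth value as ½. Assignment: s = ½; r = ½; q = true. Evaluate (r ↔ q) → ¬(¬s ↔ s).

½

r ↔ q = ½ ↔ true = ½  [1 − |½−1|]
¬s = ¬½ = ½
¬s ↔ s = ½ ↔ ½ = true
¬(¬s ↔ s) = ¬true = false
(r ↔ q) → ¬(¬s ↔ s) = ½ → false = ½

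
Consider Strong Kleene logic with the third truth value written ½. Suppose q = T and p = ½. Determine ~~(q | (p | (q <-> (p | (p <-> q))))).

T

p <-> q = ½ <-> T = ½
p | (p <-> q) = ½ | ½ = ½
q <-> (p | (p <-> q)) = T <-> ½ = ½
p | (q <-> (p | (p <-> q))) = ½ | ½ = ½
q | (p | (q <-> (p | (p <-> q)))) = T | ½ = T
~(q | (p | (q <-> (p | (p <-> q))))) = ~T = F
~~(q | (p | (q <-> (p | (p <-> q))))) = ~F = T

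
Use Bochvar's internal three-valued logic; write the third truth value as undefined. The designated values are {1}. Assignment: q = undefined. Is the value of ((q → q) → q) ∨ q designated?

q → q = undefined → undefined = undefined
(q → q) → q = undefined → undefined = undefined
((q → q) → q) ∨ q = undefined ∨ undefined = undefined
undefined ∉ {1}.

No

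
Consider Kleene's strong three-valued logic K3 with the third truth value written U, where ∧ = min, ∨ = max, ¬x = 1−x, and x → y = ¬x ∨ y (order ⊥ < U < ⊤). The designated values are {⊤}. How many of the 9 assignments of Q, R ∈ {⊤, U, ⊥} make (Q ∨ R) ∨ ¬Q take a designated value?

Of the 9 assignments, 7 give a value in {⊤}.

7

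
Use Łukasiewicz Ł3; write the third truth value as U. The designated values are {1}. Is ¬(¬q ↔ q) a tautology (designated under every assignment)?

No

Countermodel: q=U gives 0, which is not designated.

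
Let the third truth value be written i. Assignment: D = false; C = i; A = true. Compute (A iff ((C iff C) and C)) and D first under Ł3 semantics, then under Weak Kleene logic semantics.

false; i

In Ł3: C iff C = i iff i = true  [1 − |½−½|]
(C iff C) and C = true and i = i
A iff ((C iff C) and C) = true iff i = i
(A iff ((C iff C) and C)) and D = i and false = false
In Weak Kleene logic: C iff C = i iff i = i
(C iff C) and C = i and i = i
A iff ((C iff C) and C) = true iff i = i
(A iff ((C iff C) and C)) and D = i and false = i
They differ because Ł3 and Weak Kleene logic treat i differently under the binary connectives.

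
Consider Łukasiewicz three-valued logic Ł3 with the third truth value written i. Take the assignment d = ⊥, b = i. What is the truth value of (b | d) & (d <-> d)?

i

b | d = i | ⊥ = i
d <-> d = ⊥ <-> ⊥ = ⊤
(b | d) & (d <-> d) = i & ⊤ = i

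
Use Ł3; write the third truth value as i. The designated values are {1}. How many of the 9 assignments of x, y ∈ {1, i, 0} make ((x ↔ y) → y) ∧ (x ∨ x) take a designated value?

Designated under: (x=1, y=1); (x=1, y=i); (x=1, y=0).

3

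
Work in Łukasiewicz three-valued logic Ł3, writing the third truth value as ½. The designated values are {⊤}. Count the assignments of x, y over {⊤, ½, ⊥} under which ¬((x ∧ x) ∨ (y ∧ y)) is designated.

1

Designated under: (x=⊥, y=⊥).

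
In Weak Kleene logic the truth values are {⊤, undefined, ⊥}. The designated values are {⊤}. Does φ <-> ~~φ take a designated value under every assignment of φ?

Countermodel: φ=undefined gives undefined, which is not designated.

No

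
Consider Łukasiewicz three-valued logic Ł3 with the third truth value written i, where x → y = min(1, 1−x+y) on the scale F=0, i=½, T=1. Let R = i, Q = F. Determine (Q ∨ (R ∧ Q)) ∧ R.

R ∧ Q = i ∧ F = F
Q ∨ (R ∧ Q) = F ∨ F = F
(Q ∨ (R ∧ Q)) ∧ R = F ∧ i = F

F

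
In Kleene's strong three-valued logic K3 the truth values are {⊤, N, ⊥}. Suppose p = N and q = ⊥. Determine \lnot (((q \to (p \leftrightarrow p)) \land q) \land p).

p \leftrightarrow p = N \leftrightarrow N = N
q \to (p \leftrightarrow p) = ⊥ \to N = ⊤  [\lnot ⊥ \lor N]
(q \to (p \leftrightarrow p)) \land q = ⊤ \land ⊥ = ⊥
((q \to (p \leftrightarrow p)) \land q) \land p = ⊥ \land N = ⊥
\lnot (((q \to (p \leftrightarrow p)) \land q) \land p) = \lnot ⊥ = ⊤

⊤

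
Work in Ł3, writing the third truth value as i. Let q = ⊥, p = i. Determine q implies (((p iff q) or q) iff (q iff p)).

p iff q = i iff ⊥ = i  [1 − |½−0|]
(p iff q) or q = i or ⊥ = i
q iff p = ⊥ iff i = i
((p iff q) or q) iff (q iff p) = i iff i = ⊤
q implies (((p iff q) or q) iff (q iff p)) = ⊥ implies ⊤ = ⊤

⊤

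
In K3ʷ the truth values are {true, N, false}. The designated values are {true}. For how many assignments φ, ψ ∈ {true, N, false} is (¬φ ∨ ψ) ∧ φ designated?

Designated under: (φ=true, ψ=true).

1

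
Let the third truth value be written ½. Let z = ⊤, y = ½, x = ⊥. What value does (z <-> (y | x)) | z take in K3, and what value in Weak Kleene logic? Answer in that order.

⊤; ½

In K3: y | x = ½ | ⊥ = ½
z <-> (y | x) = ⊤ <-> ½ = ½
(z <-> (y | x)) | z = ½ | ⊤ = ⊤
In Weak Kleene logic: y | x = ½ | ⊥ = ½
z <-> (y | x) = ⊤ <-> ½ = ½
(z <-> (y | x)) | z = ½ | ⊤ = ½
They differ because K3 and Weak Kleene logic treat ½ differently under the binary connectives.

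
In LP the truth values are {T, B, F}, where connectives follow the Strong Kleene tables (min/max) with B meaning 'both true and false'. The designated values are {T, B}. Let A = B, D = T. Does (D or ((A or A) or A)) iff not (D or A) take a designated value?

A or A = B or B = B
(A or A) or A = B or B = B
D or ((A or A) or A) = T or B = T
D or A = T or B = T
not (D or A) = not T = F
(D or ((A or A) or A)) iff not (D or A) = T iff F = F
F ∉ {T, B}.

No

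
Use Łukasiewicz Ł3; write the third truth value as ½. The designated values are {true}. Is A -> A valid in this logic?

Every assignment of A over {true, ½, false} gives a value in {true}.
In particular, with A=½: A -> A = true.

Yes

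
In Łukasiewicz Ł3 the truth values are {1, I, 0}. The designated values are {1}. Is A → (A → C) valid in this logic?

Countermodel: A=1, C=I gives I, which is not designated.

No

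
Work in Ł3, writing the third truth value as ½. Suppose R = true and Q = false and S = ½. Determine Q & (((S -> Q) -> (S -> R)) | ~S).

false

S -> Q = ½ -> false = ½  [min(1, 1−½+0)]
S -> R = ½ -> true = true
(S -> Q) -> (S -> R) = ½ -> true = true
~S = ~½ = ½
((S -> Q) -> (S -> R)) | ~S = true | ½ = true
Q & (((S -> Q) -> (S -> R)) | ~S) = false & true = false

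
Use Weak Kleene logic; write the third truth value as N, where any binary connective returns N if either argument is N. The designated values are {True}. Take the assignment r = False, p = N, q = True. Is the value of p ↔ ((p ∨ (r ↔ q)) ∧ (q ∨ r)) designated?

No

r ↔ q = False ↔ True = False
p ∨ (r ↔ q) = N ∨ False = N
q ∨ r = True ∨ False = True
(p ∨ (r ↔ q)) ∧ (q ∨ r) = N ∧ True = N
p ↔ ((p ∨ (r ↔ q)) ∧ (q ∨ r)) = N ↔ N = N
N ∉ {True}.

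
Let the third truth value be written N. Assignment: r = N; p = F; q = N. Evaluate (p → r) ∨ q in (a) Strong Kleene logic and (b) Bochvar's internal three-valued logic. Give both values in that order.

In Strong Kleene logic: p → r = F → N = T  [¬F ∨ N]
(p → r) ∨ q = T ∨ N = T
In Bochvar's internal three-valued logic: p → r = F → N = N
(p → r) ∨ q = N ∨ N = N
They differ because Strong Kleene logic and Bochvar's internal three-valued logic treat N differently under the binary connectives.

T; N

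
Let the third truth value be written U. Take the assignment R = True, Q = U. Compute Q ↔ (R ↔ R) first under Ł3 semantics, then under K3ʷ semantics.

U; U

In Ł3: R ↔ R = True ↔ True = True
Q ↔ (R ↔ R) = U ↔ True = U  [1 − |½−1|]
In K3ʷ: R ↔ R = True ↔ True = True
Q ↔ (R ↔ R) = U ↔ True = U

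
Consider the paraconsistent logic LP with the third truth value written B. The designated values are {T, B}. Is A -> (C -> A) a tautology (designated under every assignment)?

Every assignment of A, C over {T, B, F} gives a value in {T, B}.
In particular, with A=B, C=B: A -> (C -> A) = B.

Yes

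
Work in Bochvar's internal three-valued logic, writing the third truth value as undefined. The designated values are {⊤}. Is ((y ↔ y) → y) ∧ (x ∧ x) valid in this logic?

No

Countermodel: y=⊤, x=undefined gives undefined, which is not designated.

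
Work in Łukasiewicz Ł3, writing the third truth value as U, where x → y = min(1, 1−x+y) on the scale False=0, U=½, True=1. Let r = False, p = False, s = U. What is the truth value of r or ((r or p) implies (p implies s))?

True

r or p = False or False = False
p implies s = False implies U = True  [min(1, 1−0+½)]
(r or p) implies (p implies s) = False implies True = True
r or ((r or p) implies (p implies s)) = False or True = True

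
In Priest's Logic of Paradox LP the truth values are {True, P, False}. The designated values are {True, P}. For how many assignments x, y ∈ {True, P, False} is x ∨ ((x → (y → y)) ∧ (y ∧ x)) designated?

Of the 9 assignments, 6 give a value in {True, P}.

6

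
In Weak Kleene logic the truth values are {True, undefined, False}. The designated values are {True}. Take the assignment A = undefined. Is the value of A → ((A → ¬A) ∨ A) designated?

¬A = ¬undefined = undefined
A → ¬A = undefined → undefined = undefined  [any arg is the third value ⇒ result is the third value]
(A → ¬A) ∨ A = undefined ∨ undefined = undefined
A → ((A → ¬A) ∨ A) = undefined → undefined = undefined
undefined ∉ {True}.

No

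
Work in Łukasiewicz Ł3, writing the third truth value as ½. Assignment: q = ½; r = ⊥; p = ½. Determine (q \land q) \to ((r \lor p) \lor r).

q \land q = ½ \land ½ = ½
r \lor p = ⊥ \lor ½ = ½
(r \lor p) \lor r = ½ \lor ⊥ = ½
(q \land q) \to ((r \lor p) \lor r) = ½ \to ½ = ⊤  [min(1, 1−½+½)]

⊤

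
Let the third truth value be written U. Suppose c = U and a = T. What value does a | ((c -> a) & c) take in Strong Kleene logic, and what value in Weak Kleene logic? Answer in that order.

In Strong Kleene logic: c -> a = U -> T = T
(c -> a) & c = T & U = U
a | ((c -> a) & c) = T | U = T
In Weak Kleene logic: c -> a = U -> T = U  [any arg is the third value ⇒ result is the third value]
(c -> a) & c = U & U = U
a | ((c -> a) & c) = T | U = U
They differ because Strong Kleene logic and Weak Kleene logic treat U differently under the binary connectives.

T; U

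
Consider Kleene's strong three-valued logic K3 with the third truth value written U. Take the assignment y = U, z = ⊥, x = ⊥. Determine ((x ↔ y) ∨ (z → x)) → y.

x ↔ y = ⊥ ↔ U = U
z → x = ⊥ → ⊥ = ⊤
(x ↔ y) ∨ (z → x) = U ∨ ⊤ = ⊤
((x ↔ y) ∨ (z → x)) → y = ⊤ → U = U  [¬⊤ ∨ U]

U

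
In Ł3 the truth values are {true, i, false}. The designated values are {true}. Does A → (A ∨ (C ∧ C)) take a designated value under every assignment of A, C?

Yes

Every assignment of A, C over {true, i, false} gives a value in {true}.
In particular, with A=i, C=i: A → (A ∨ (C ∧ C)) = true.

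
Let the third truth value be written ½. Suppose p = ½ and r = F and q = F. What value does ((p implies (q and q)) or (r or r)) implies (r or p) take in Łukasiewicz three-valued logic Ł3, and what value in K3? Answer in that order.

T; ½

In Łukasiewicz three-valued logic Ł3: q and q = F and F = F
p implies (q and q) = ½ implies F = ½
r or r = F or F = F
(p implies (q and q)) or (r or r) = ½ or F = ½
r or p = F or ½ = ½
((p implies (q and q)) or (r or r)) implies (r or p) = ½ implies ½ = T
In K3: q and q = F and F = F
p implies (q and q) = ½ implies F = ½
r or r = F or F = F
(p implies (q and q)) or (r or r) = ½ or F = ½
r or p = F or ½ = ½
((p implies (q and q)) or (r or r)) implies (r or p) = ½ implies ½ = ½
They differ because Łukasiewicz three-valued logic Ł3 and K3 treat ½ differently under implication.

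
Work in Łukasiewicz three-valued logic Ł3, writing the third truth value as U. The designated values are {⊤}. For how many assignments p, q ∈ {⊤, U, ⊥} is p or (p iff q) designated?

5

Of the 9 assignments, 5 give a value in {⊤}.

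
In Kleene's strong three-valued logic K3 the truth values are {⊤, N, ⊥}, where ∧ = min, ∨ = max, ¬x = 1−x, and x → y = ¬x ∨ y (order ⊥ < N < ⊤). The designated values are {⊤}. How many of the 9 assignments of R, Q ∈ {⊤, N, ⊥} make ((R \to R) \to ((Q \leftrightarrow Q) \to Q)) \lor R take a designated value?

5

Of the 9 assignments, 5 give a value in {⊤}.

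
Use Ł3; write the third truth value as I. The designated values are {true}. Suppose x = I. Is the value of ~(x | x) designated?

No

x | x = I | I = I
~(x | x) = ~I = I
I ∉ {true}.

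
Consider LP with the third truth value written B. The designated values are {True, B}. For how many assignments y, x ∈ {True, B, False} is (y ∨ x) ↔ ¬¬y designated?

Of the 9 assignments, 8 give a value in {True, B}.

8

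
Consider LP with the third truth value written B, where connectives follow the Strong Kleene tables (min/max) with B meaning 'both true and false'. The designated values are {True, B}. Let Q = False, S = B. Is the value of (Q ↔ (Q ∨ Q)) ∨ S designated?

Yes

Q ∨ Q = False ∨ False = False
Q ↔ (Q ∨ Q) = False ↔ False = True
(Q ↔ (Q ∨ Q)) ∨ S = True ∨ B = True
True ∈ {True, B}.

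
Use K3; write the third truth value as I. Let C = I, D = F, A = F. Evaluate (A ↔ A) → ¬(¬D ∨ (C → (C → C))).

A ↔ A = F ↔ F = T
¬D = ¬F = T
C → C = I → I = I
C → (C → C) = I → I = I
¬D ∨ (C → (C → C)) = T ∨ I = T
¬(¬D ∨ (C → (C → C))) = ¬T = F
(A ↔ A) → ¬(¬D ∨ (C → (C → C))) = T → F = F

F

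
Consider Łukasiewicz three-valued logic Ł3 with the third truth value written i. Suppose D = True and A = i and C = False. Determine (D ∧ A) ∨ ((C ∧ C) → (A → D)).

D ∧ A = True ∧ i = i
C ∧ C = False ∧ False = False
A → D = i → True = True  [min(1, 1−½+1)]
(C ∧ C) → (A → D) = False → True = True
(D ∧ A) ∨ ((C ∧ C) → (A → D)) = i ∨ True = True

True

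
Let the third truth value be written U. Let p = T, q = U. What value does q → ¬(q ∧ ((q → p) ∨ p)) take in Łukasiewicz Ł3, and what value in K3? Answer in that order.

T; U

In Łukasiewicz Ł3: q → p = U → T = T  [min(1, 1−½+1)]
(q → p) ∨ p = T ∨ T = T
q ∧ ((q → p) ∨ p) = U ∧ T = U
¬(q ∧ ((q → p) ∨ p)) = ¬U = U
q → ¬(q ∧ ((q → p) ∨ p)) = U → U = T
In K3: q → p = U → T = T
(q → p) ∨ p = T ∨ T = T
q ∧ ((q → p) ∨ p) = U ∧ T = U
¬(q ∧ ((q → p) ∨ p)) = ¬U = U
q → ¬(q ∧ ((q → p) ∨ p)) = U → U = U
They differ because Łukasiewicz Ł3 and K3 treat U differently under implication.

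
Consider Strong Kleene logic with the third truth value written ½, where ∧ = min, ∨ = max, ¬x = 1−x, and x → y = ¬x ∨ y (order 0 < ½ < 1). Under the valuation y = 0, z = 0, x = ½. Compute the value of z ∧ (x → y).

0

x → y = ½ → 0 = ½  [¬½ ∨ 0]
z ∧ (x → y) = 0 ∧ ½ = 0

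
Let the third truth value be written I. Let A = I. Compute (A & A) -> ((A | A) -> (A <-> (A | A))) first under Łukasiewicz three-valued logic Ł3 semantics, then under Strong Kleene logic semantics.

In Łukasiewicz three-valued logic Ł3: A & A = I & I = I
A | A = I | I = I
A | A = I | I = I
A <-> (A | A) = I <-> I = 1  [1 − |½−½|]
(A | A) -> (A <-> (A | A)) = I -> 1 = 1
(A & A) -> ((A | A) -> (A <-> (A | A))) = I -> 1 = 1
In Strong Kleene logic: A & A = I & I = I
A | A = I | I = I
A | A = I | I = I
A <-> (A | A) = I <-> I = I
(A | A) -> (A <-> (A | A)) = I -> I = I  [~I | I]
(A & A) -> ((A | A) -> (A <-> (A | A))) = I -> I = I
They differ because Łukasiewicz three-valued logic Ł3 and Strong Kleene logic treat I differently under implication.

1; I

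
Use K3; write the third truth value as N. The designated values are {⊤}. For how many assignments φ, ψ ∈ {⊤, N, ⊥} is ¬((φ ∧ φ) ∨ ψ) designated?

Designated under: (φ=⊥, ψ=⊥).

1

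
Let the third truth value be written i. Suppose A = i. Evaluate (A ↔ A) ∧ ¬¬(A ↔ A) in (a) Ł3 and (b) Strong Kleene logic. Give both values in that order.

In Ł3: A ↔ A = i ↔ i = T
A ↔ A = i ↔ i = T
¬(A ↔ A) = ¬T = F
¬¬(A ↔ A) = ¬F = T
(A ↔ A) ∧ ¬¬(A ↔ A) = T ∧ T = T
In Strong Kleene logic: A ↔ A = i ↔ i = i
A ↔ A = i ↔ i = i
¬(A ↔ A) = ¬i = i
¬¬(A ↔ A) = ¬i = i
(A ↔ A) ∧ ¬¬(A ↔ A) = i ∧ i = i
They differ because Ł3 and Strong Kleene logic treat i differently under implication.

T; i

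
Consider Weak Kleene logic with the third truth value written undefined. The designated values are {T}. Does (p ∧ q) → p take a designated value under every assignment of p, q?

Countermodel: p=T, q=undefined gives undefined, which is not designated.

No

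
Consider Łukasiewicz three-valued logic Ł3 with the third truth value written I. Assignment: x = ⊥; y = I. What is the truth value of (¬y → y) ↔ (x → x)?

⊤

¬y = ¬I = I
¬y → y = I → I = ⊤  [min(1, 1−½+½)]
x → x = ⊥ → ⊥ = ⊤
(¬y → y) ↔ (x → x) = ⊤ ↔ ⊤ = ⊤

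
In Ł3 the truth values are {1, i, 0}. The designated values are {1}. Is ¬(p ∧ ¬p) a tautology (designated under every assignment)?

No

Countermodel: p=i gives i, which is not designated.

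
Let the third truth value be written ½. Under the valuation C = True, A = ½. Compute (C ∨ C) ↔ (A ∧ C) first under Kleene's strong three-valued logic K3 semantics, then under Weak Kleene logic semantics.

In Kleene's strong three-valued logic K3: C ∨ C = True ∨ True = True
A ∧ C = ½ ∧ True = ½
(C ∨ C) ↔ (A ∧ C) = True ↔ ½ = ½
In Weak Kleene logic: C ∨ C = True ∨ True = True
A ∧ C = ½ ∧ True = ½
(C ∨ C) ↔ (A ∧ C) = True ↔ ½ = ½

½; ½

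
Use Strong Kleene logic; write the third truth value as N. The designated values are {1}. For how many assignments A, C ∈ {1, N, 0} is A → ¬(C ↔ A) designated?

Designated under: (A=1, C=0); (A=0, C=1); (A=0, C=N); (A=0, C=0).

4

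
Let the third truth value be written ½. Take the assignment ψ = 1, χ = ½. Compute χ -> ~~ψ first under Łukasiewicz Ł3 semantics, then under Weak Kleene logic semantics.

1; ½

In Łukasiewicz Ł3: ~ψ = ~1 = 0
~~ψ = ~0 = 1
χ -> ~~ψ = ½ -> 1 = 1
In Weak Kleene logic: ~ψ = ~1 = 0
~~ψ = ~0 = 1
χ -> ~~ψ = ½ -> 1 = ½
They differ because Łukasiewicz Ł3 and Weak Kleene logic treat ½ differently under the binary connectives.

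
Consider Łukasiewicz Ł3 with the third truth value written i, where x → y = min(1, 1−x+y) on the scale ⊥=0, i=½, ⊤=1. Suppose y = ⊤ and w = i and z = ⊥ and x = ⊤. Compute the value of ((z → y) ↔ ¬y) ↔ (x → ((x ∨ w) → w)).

z → y = ⊥ → ⊤ = ⊤
¬y = ¬⊤ = ⊥
(z → y) ↔ ¬y = ⊤ ↔ ⊥ = ⊥
x ∨ w = ⊤ ∨ i = ⊤
(x ∨ w) → w = ⊤ → i = i  [min(1, 1−1+½)]
x → ((x ∨ w) → w) = ⊤ → i = i
((z → y) ↔ ¬y) ↔ (x → ((x ∨ w) → w)) = ⊥ ↔ i = i

i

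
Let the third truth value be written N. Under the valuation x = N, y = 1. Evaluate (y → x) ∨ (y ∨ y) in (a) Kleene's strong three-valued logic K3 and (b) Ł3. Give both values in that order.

1; 1

In Kleene's strong three-valued logic K3: y → x = 1 → N = N
y ∨ y = 1 ∨ 1 = 1
(y → x) ∨ (y ∨ y) = N ∨ 1 = 1
In Ł3: y → x = 1 → N = N  [min(1, 1−1+½)]
y ∨ y = 1 ∨ 1 = 1
(y → x) ∨ (y ∨ y) = N ∨ 1 = 1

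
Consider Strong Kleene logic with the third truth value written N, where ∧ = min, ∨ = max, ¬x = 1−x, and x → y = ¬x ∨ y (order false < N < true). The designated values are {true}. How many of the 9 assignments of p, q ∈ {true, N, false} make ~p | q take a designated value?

5

Of the 9 assignments, 5 give a value in {true}.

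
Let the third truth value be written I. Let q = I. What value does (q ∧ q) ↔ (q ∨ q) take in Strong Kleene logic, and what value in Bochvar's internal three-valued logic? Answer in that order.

In Strong Kleene logic: q ∧ q = I ∧ I = I
q ∨ q = I ∨ I = I
(q ∧ q) ↔ (q ∨ q) = I ↔ I = I
In Bochvar's internal three-valued logic: q ∧ q = I ∧ I = I
q ∨ q = I ∨ I = I
(q ∧ q) ↔ (q ∨ q) = I ↔ I = I

I; I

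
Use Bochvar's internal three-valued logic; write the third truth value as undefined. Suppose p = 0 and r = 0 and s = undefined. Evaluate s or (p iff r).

undefined

p iff r = 0 iff 0 = 1
s or (p iff r) = undefined or 1 = undefined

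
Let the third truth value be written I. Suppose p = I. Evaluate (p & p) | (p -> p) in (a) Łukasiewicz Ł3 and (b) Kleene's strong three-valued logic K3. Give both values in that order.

⊤; I

In Łukasiewicz Ł3: p & p = I & I = I
p -> p = I -> I = ⊤  [min(1, 1−½+½)]
(p & p) | (p -> p) = I | ⊤ = ⊤
In Kleene's strong three-valued logic K3: p & p = I & I = I
p -> p = I -> I = I  [~I | I]
(p & p) | (p -> p) = I | I = I
They differ because Łukasiewicz Ł3 and Kleene's strong three-valued logic K3 treat I differently under implication.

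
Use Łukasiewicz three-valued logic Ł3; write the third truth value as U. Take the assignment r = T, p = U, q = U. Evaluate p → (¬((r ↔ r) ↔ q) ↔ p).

r ↔ r = T ↔ T = T
(r ↔ r) ↔ q = T ↔ U = U  [1 − |1−½|]
¬((r ↔ r) ↔ q) = ¬U = U
¬((r ↔ r) ↔ q) ↔ p = U ↔ U = T
p → (¬((r ↔ r) ↔ q) ↔ p) = U → T = T

T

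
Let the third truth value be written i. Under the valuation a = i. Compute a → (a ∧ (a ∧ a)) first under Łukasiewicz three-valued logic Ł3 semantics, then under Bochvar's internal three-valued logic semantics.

In Łukasiewicz three-valued logic Ł3: a ∧ a = i ∧ i = i
a ∧ (a ∧ a) = i ∧ i = i
a → (a ∧ (a ∧ a)) = i → i = true
In Bochvar's internal three-valued logic: a ∧ a = i ∧ i = i
a ∧ (a ∧ a) = i ∧ i = i
a → (a ∧ (a ∧ a)) = i → i = i
They differ because Łukasiewicz three-valued logic Ł3 and Bochvar's internal three-valued logic treat i differently under the binary connectives.

true; i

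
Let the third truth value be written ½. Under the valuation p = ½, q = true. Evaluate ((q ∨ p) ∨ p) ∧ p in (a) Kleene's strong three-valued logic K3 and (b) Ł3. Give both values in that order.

In Kleene's strong three-valued logic K3: q ∨ p = true ∨ ½ = true
(q ∨ p) ∨ p = true ∨ ½ = true
((q ∨ p) ∨ p) ∧ p = true ∧ ½ = ½
In Ł3: q ∨ p = true ∨ ½ = true
(q ∨ p) ∨ p = true ∨ ½ = true
((q ∨ p) ∨ p) ∧ p = true ∧ ½ = ½

½; ½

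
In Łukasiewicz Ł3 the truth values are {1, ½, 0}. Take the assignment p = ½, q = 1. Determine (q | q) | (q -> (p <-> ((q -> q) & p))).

q | q = 1 | 1 = 1
q -> q = 1 -> 1 = 1
(q -> q) & p = 1 & ½ = ½
p <-> ((q -> q) & p) = ½ <-> ½ = 1  [1 − |½−½|]
q -> (p <-> ((q -> q) & p)) = 1 -> 1 = 1
(q | q) | (q -> (p <-> ((q -> q) & p))) = 1 | 1 = 1

1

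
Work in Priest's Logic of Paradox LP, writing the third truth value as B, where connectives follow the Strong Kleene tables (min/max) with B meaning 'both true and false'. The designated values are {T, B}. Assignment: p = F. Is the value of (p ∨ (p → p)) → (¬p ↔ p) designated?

No

p → p = F → F = T
p ∨ (p → p) = F ∨ T = T
¬p = ¬F = T
¬p ↔ p = T ↔ F = F
(p ∨ (p → p)) → (¬p ↔ p) = T → F = F
F ∉ {T, B}.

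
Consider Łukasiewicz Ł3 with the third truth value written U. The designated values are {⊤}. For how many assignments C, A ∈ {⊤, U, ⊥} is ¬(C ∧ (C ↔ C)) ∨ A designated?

Of the 9 assignments, 5 give a value in {⊤}.

5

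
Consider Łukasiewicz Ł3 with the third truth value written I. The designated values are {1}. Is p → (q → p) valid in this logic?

Every assignment of p, q over {1, I, 0} gives a value in {1}.
In particular, with p=I, q=I: p → (q → p) = 1.

Yes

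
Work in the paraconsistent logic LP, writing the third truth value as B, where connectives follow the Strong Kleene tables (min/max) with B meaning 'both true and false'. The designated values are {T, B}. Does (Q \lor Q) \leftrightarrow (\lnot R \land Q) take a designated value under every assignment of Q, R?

Countermodel: Q=T, R=T gives F, which is not designated.

No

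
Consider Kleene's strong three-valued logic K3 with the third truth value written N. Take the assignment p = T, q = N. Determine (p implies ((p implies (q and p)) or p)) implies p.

q and p = N and T = N
p implies (q and p) = T implies N = N  [not T or N]
(p implies (q and p)) or p = N or T = T
p implies ((p implies (q and p)) or p) = T implies T = T
(p implies ((p implies (q and p)) or p)) implies p = T implies T = T

T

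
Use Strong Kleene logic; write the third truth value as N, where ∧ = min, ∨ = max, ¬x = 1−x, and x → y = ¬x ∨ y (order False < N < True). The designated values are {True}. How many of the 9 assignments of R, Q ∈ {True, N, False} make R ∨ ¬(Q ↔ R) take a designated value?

4

Designated under: (R=True, Q=True); (R=True, Q=N); (R=True, Q=False); (R=False, Q=True).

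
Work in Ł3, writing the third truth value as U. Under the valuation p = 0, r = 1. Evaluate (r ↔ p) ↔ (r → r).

0

r ↔ p = 1 ↔ 0 = 0
r → r = 1 → 1 = 1
(r ↔ p) ↔ (r → r) = 0 ↔ 1 = 0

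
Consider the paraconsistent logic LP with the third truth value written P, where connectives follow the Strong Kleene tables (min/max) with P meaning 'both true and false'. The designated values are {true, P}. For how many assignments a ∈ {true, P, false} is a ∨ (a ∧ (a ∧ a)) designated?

a=true: true ✓
a=P: P ✓
a=false: false ·

2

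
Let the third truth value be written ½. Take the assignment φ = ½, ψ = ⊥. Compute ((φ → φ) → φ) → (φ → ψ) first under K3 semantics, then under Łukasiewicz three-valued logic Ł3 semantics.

In K3: φ → φ = ½ → ½ = ½
(φ → φ) → φ = ½ → ½ = ½
φ → ψ = ½ → ⊥ = ½
((φ → φ) → φ) → (φ → ψ) = ½ → ½ = ½
In Łukasiewicz three-valued logic Ł3: φ → φ = ½ → ½ = ⊤  [min(1, 1−½+½)]
(φ → φ) → φ = ⊤ → ½ = ½
φ → ψ = ½ → ⊥ = ½
((φ → φ) → φ) → (φ → ψ) = ½ → ½ = ⊤
They differ because K3 and Łukasiewicz three-valued logic Ł3 treat ½ differently under implication.

½; ⊤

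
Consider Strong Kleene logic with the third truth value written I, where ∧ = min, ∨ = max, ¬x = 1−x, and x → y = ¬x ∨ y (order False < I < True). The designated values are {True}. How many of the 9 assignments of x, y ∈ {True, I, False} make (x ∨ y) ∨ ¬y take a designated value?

7

Of the 9 assignments, 7 give a value in {True}.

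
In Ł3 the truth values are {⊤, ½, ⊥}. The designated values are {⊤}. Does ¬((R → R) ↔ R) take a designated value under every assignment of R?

Countermodel: R=⊤ gives ⊥, which is not designated.

No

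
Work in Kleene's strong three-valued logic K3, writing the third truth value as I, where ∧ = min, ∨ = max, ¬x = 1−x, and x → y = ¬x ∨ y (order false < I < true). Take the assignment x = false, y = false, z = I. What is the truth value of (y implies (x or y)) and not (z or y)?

I

x or y = false or false = false
y implies (x or y) = false implies false = true
z or y = I or false = I
not (z or y) = not I = I
(y implies (x or y)) and not (z or y) = true and I = I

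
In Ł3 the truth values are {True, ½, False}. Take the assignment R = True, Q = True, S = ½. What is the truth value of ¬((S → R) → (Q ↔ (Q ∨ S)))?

S → R = ½ → True = True  [min(1, 1−½+1)]
Q ∨ S = True ∨ ½ = True
Q ↔ (Q ∨ S) = True ↔ True = True
(S → R) → (Q ↔ (Q ∨ S)) = True → True = True
¬((S → R) → (Q ↔ (Q ∨ S))) = ¬True = False

False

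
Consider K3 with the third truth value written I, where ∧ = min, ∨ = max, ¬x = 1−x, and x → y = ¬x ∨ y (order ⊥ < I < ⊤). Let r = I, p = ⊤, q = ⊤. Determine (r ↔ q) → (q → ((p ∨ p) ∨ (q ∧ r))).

⊤

r ↔ q = I ↔ ⊤ = I
p ∨ p = ⊤ ∨ ⊤ = ⊤
q ∧ r = ⊤ ∧ I = I
(p ∨ p) ∨ (q ∧ r) = ⊤ ∨ I = ⊤
q → ((p ∨ p) ∨ (q ∧ r)) = ⊤ → ⊤ = ⊤
(r ↔ q) → (q → ((p ∨ p) ∨ (q ∧ r))) = I → ⊤ = ⊤  [¬I ∨ ⊤]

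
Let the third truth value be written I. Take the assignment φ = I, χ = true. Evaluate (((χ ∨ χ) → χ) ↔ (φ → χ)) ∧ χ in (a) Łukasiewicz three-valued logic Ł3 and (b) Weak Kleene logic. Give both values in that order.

true; I

In Łukasiewicz three-valued logic Ł3: χ ∨ χ = true ∨ true = true
(χ ∨ χ) → χ = true → true = true
φ → χ = I → true = true
((χ ∨ χ) → χ) ↔ (φ → χ) = true ↔ true = true
(((χ ∨ χ) → χ) ↔ (φ → χ)) ∧ χ = true ∧ true = true
In Weak Kleene logic: χ ∨ χ = true ∨ true = true
(χ ∨ χ) → χ = true → true = true
φ → χ = I → true = I  [any arg is the third value ⇒ result is the third value]
((χ ∨ χ) → χ) ↔ (φ → χ) = true ↔ I = I
(((χ ∨ χ) → χ) ↔ (φ → χ)) ∧ χ = I ∧ true = I
They differ because Łukasiewicz three-valued logic Ł3 and Weak Kleene logic treat I differently under the binary connectives.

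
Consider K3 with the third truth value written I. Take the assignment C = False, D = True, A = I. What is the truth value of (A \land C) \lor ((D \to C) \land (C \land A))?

A \land C = I \land False = False
D \to C = True \to False = False
C \land A = False \land I = False
(D \to C) \land (C \land A) = False \land False = False
(A \land C) \lor ((D \to C) \land (C \land A)) = False \lor False = False

False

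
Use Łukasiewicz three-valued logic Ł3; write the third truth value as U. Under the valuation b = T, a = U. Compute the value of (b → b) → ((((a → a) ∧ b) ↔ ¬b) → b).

b → b = T → T = T
a → a = U → U = T
(a → a) ∧ b = T ∧ T = T
¬b = ¬T = F
((a → a) ∧ b) ↔ ¬b = T ↔ F = F
(((a → a) ∧ b) ↔ ¬b) → b = F → T = T
(b → b) → ((((a → a) ∧ b) ↔ ¬b) → b) = T → T = T

T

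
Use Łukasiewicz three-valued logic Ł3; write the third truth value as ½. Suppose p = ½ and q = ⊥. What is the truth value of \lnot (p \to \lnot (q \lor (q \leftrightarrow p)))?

q \leftrightarrow p = ⊥ \leftrightarrow ½ = ½  [1 − |0−½|]
q \lor (q \leftrightarrow p) = ⊥ \lor ½ = ½
\lnot (q \lor (q \leftrightarrow p)) = \lnot ½ = ½
p \to \lnot (q \lor (q \leftrightarrow p)) = ½ \to ½ = ⊤
\lnot (p \to \lnot (q \lor (q \leftrightarrow p))) = \lnot ⊤ = ⊥

⊥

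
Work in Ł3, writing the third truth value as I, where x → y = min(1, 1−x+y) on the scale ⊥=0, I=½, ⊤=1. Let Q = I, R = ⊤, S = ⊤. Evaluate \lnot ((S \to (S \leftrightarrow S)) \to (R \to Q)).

S \leftrightarrow S = ⊤ \leftrightarrow ⊤ = ⊤
S \to (S \leftrightarrow S) = ⊤ \to ⊤ = ⊤
R \to Q = ⊤ \to I = I  [min(1, 1−1+½)]
(S \to (S \leftrightarrow S)) \to (R \to Q) = ⊤ \to I = I
\lnot ((S \to (S \leftrightarrow S)) \to (R \to Q)) = \lnot I = I

I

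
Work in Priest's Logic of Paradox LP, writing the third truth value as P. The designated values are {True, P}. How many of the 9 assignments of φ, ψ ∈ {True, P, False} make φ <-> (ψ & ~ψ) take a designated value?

Of the 9 assignments, 7 give a value in {True, P}.

7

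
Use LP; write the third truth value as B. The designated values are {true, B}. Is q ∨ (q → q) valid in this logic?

Every assignment of q over {true, B, false} gives a value in {true, B}.
In particular, with q=B: q ∨ (q → q) = B.

Yes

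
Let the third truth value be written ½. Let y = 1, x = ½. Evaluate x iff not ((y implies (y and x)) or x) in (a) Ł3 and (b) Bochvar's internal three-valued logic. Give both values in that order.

1; ½

In Ł3: y and x = 1 and ½ = ½
y implies (y and x) = 1 implies ½ = ½  [min(1, 1−1+½)]
(y implies (y and x)) or x = ½ or ½ = ½
not ((y implies (y and x)) or x) = not ½ = ½
x iff not ((y implies (y and x)) or x) = ½ iff ½ = 1
In Bochvar's internal three-valued logic: y and x = 1 and ½ = ½
y implies (y and x) = 1 implies ½ = ½
(y implies (y and x)) or x = ½ or ½ = ½
not ((y implies (y and x)) or x) = not ½ = ½
x iff not ((y implies (y and x)) or x) = ½ iff ½ = ½
They differ because Ł3 and Bochvar's internal three-valued logic treat ½ differently under the binary connectives.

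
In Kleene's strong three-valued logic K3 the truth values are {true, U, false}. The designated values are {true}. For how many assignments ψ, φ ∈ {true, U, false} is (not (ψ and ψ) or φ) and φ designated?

Designated under: (ψ=true, φ=true); (ψ=U, φ=true); (ψ=false, φ=true).

3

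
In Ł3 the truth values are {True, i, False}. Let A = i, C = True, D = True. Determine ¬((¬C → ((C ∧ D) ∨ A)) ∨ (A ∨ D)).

False

¬C = ¬True = False
C ∧ D = True ∧ True = True
(C ∧ D) ∨ A = True ∨ i = True
¬C → ((C ∧ D) ∨ A) = False → True = True
A ∨ D = i ∨ True = True
(¬C → ((C ∧ D) ∨ A)) ∨ (A ∨ D) = True ∨ True = True
¬((¬C → ((C ∧ D) ∨ A)) ∨ (A ∨ D)) = ¬True = False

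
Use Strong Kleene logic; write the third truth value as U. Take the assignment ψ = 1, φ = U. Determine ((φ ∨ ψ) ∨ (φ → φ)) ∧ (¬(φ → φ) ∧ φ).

φ ∨ ψ = U ∨ 1 = 1
φ → φ = U → U = U  [¬U ∨ U]
(φ ∨ ψ) ∨ (φ → φ) = 1 ∨ U = 1
φ → φ = U → U = U
¬(φ → φ) = ¬U = U
¬(φ → φ) ∧ φ = U ∧ U = U
((φ ∨ ψ) ∨ (φ → φ)) ∧ (¬(φ → φ) ∧ φ) = 1 ∧ U = U

U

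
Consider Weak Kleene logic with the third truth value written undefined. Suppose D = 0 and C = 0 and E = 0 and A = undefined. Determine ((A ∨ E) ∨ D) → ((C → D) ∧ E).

undefined

A ∨ E = undefined ∨ 0 = undefined
(A ∨ E) ∨ D = undefined ∨ 0 = undefined
C → D = 0 → 0 = 1
(C → D) ∧ E = 1 ∧ 0 = 0
((A ∨ E) ∨ D) → ((C → D) ∧ E) = undefined → 0 = undefined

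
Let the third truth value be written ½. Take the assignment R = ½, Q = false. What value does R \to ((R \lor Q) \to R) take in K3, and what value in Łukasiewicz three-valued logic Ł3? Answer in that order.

½; true

In K3: R \lor Q = ½ \lor false = ½
(R \lor Q) \to R = ½ \to ½ = ½  [\lnot ½ \lor ½]
R \to ((R \lor Q) \to R) = ½ \to ½ = ½
In Łukasiewicz three-valued logic Ł3: R \lor Q = ½ \lor false = ½
(R \lor Q) \to R = ½ \to ½ = true
R \to ((R \lor Q) \to R) = ½ \to true = true
They differ because K3 and Łukasiewicz three-valued logic Ł3 treat ½ differently under implication.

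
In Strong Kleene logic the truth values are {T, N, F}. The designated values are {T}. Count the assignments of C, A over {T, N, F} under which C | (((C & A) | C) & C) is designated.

Designated under: (C=T, A=T); (C=T, A=N); (C=T, A=F).

3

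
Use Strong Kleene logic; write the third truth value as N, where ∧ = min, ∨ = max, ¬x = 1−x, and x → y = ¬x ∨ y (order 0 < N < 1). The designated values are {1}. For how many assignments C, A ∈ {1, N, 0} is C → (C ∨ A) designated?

7

Of the 9 assignments, 7 give a value in {1}.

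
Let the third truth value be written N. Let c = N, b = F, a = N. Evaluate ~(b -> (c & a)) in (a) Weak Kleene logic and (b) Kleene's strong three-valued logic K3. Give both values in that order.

N; F

In Weak Kleene logic: c & a = N & N = N
b -> (c & a) = F -> N = N  [any arg is the third value ⇒ result is the third value]
~(b -> (c & a)) = ~N = N
In Kleene's strong three-valued logic K3: c & a = N & N = N
b -> (c & a) = F -> N = T  [~F | N]
~(b -> (c & a)) = ~T = F
They differ because Weak Kleene logic and Kleene's strong three-valued logic K3 treat N differently under the binary connectives.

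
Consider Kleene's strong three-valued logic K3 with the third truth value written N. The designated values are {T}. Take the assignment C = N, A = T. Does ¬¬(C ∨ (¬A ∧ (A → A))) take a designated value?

¬A = ¬T = F
A → A = T → T = T
¬A ∧ (A → A) = F ∧ T = F
C ∨ (¬A ∧ (A → A)) = N ∨ F = N
¬(C ∨ (¬A ∧ (A → A))) = ¬N = N
¬¬(C ∨ (¬A ∧ (A → A))) = ¬N = N
N ∉ {T}.

No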